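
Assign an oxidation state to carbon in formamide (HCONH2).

+2

Count +1 for every bond to an atom more electronegative than carbon and −1 for every bond to one less electronegative; C–C bonds are 0.
The carbon has one bond to H (-1), a double bond to O (2×+1 = +2), one bond to N (+1).
Oxidation state = -1 + 2 + 1 = +2.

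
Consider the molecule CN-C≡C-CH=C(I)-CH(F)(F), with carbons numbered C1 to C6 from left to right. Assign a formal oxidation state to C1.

+3

Bonds to more-electronegative neighbours contribute +1 each, bonds to H or metals contribute −1 each, and C–C bonds contribute 0.
C1 has one bond to C (0), a triple bond to N (3×+1 = +3).
Oxidation state = 0 + 3 = +3.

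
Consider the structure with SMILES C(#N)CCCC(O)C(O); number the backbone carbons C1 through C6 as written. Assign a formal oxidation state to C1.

Count +1 for every bond to an atom more electronegative than carbon and −1 for every bond to one less electronegative; C–C bonds are 0.
C1 has one bond to C (0), a triple bond to N (3×+1 = +3).
Oxidation state = 0 + 3 = +3.

+3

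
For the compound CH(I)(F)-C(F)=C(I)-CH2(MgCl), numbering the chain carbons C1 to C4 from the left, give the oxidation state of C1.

+1

C1 has one bond to C (0), one bond to H (-1), one bond to I (+1), one bond to F (+1).
Oxidation state = 0 − 1 + 1 + 1 = +1.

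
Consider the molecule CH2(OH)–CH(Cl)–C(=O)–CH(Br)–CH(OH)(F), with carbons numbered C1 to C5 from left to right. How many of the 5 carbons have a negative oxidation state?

1

Tallying each carbon's bonds:
C1: 1C, 2H, 1O → 0 − 2 + 1 = -1
C2: 2C, 1H, 1Cl → 0 − 1 + 1 = 0
C3: 2C, 2O → 0 + 2 = +2
C4: 2C, 1H, 1Br → 0 − 1 + 1 = 0
C5: 1C, 1H, 1O, 1F → 0 − 1 + 1 + 1 = +1
1 carbon (C1) meets the condition.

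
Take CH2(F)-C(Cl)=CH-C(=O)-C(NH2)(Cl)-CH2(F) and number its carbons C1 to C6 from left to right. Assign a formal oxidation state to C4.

+2

C4 has one bond to C (0), one bond to C (0), a double bond to O (2×+1 = +2).
Oxidation state = 0 + 0 + 2 = +2.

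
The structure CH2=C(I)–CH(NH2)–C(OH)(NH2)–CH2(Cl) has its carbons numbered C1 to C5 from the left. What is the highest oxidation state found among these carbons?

Count +1 for every bond to an atom more electronegative than carbon and −1 for every bond to one less electronegative; C–C bonds are 0. Tallying each carbon:
C1: 2C, 2H → 0 − 2 = -2
C2: 3C, 1I → 0 + 1 = +1
C3: 2C, 1H, 1N → 0 − 1 + 1 = 0
C4: 2C, 1O, 1N → 0 + 1 + 1 = +2
C5: 1C, 2H, 1Cl → 0 − 2 + 1 = -1
The highest value is +2.

+2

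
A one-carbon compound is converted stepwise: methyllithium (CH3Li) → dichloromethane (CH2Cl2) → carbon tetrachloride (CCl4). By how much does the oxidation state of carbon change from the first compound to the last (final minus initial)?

Carbon oxidation states along the series — methyllithium: -4, dichloromethane: 0, carbon tetrachloride: +4.
Net change = +4 − (-4) = +8.

+8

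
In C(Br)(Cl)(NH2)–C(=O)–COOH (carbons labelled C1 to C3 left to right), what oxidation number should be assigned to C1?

C1 has one bond to C (0), one bond to Br (+1), one bond to Cl (+1), one bond to N (+1).
Oxidation state = 0 + 1 + 1 + 1 = +3.

+3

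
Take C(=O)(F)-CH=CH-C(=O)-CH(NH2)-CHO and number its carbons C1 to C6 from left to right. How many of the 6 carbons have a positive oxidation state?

3

Each bond to a more electronegative atom (O, N, halogen) counts +1, each bond to a less electronegative atom (H, metal, B, Si) counts −1, and each C–C bond counts 0. Tallying each carbon:
C1: 1C, 2O, 1F → 0 + 2 + 1 = +3
C2: 3C, 1H → 0 − 1 = -1
C3: 3C, 1H → 0 − 1 = -1
C4: 2C, 2O → 0 + 2 = +2
C5: 2C, 1H, 1N → 0 − 1 + 1 = 0
C6: 1C, 1H, 2O → 0 − 1 + 2 = +1
3 carbons (C1, C4, C6) meet the condition.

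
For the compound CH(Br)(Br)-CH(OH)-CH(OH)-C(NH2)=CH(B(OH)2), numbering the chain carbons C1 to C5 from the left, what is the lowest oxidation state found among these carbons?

-2

Tallying each carbon's bonds:
C1: 1C, 1H, 2Br → 0 − 1 + 2 = +1
C2: 2C, 1H, 1O → 0 − 1 + 1 = 0
C3: 2C, 1H, 1O → 0 − 1 + 1 = 0
C4: 3C, 1N → 0 + 1 = +1
C5: 2C, 1H, 1B → 0 − 1 − 1 = -2
The lowest value is -2.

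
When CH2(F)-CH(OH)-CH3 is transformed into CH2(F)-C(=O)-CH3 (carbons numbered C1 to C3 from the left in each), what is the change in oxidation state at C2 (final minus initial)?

+2

Before: C2 has 2 bonds to C, 1 bond to H, 1 bond to O → oxidation state 0.
After: C2 has 2 bonds to C, 2 bonds to O → oxidation state +2.
Δ = +2 − (0) = +2, so this is an oxidation at C2.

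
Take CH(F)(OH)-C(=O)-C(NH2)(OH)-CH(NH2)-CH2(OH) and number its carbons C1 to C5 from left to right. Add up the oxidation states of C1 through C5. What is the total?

Tallying each carbon's bonds:
C1: 1C, 1H, 1O, 1F → 0 − 1 + 1 + 1 = +1
C2: 2C, 2O → 0 + 2 = +2
C3: 2C, 1O, 1N → 0 + 1 + 1 = +2
C4: 2C, 1H, 1N → 0 − 1 + 1 = 0
C5: 1C, 2H, 1O → 0 − 2 + 1 = -1
Sum = +1 + 2 + 2 + 0 − 1 = +4.

+4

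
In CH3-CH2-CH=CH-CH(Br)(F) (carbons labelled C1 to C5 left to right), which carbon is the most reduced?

Tallying each carbon's bonds:
C1: 1C, 3H → 0 − 3 = -3
C2: 2C, 2H → 0 − 2 = -2
C3: 3C, 1H → 0 − 1 = -1
C4: 3C, 1H → 0 − 1 = -1
C5: 1C, 1H, 1F, 1Br → 0 − 1 + 1 + 1 = +1
The most reduced carbon is C1 at -3.

C1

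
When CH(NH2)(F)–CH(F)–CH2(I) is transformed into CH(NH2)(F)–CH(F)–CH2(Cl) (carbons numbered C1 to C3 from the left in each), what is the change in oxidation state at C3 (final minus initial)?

Before: C3 has 1 bond to C, 2 bonds to H, 1 bond to I → oxidation state -1.
After: C3 has 1 bond to C, 2 bonds to H, 1 bond to Cl → oxidation state -1.
Δ = -1 − (-1) = 0, so no net redox change at C3.

0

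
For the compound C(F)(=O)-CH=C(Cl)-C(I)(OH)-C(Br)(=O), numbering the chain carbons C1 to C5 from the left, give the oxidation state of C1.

+3

C1 has one bond to C (0), one bond to F (+1), a double bond to O (2×+1 = +2).
Oxidation state = 0 + 1 + 2 = +3.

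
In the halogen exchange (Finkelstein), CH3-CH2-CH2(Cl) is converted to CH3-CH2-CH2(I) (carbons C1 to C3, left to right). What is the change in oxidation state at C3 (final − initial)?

0

Before: C3 has 1 bond to C, 2 bonds to H, 1 bond to Cl → oxidation state -1.
After: C3 has 1 bond to C, 2 bonds to H, 1 bond to I → oxidation state -1.
Δ = -1 − (-1) = 0, so no net redox change at C3.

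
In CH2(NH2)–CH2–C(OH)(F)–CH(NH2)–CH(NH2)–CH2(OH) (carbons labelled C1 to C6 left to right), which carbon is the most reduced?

C2

Tallying each carbon's bonds:
C1: 1C, 2H, 1N → 0 − 2 + 1 = -1
C2: 2C, 2H → 0 − 2 = -2
C3: 2C, 1O, 1F → 0 + 1 + 1 = +2
C4: 2C, 1H, 1N → 0 − 1 + 1 = 0
C5: 2C, 1H, 1N → 0 − 1 + 1 = 0
C6: 1C, 2H, 1O → 0 − 2 + 1 = -1
The most reduced carbon is C2 at -2.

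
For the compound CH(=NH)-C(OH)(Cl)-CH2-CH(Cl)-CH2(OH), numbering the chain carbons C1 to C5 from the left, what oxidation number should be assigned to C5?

C5 has one bond to C (0), one bond to H (-1), one bond to O (+1), one bond to H (-1).
Oxidation state = 0 − 1 + 1 − 1 = -1.

-1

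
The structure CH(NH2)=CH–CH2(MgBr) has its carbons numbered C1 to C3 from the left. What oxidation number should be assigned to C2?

C2 has a double bond to C (2×0 = 0), one bond to C (0), one bond to H (-1).
Oxidation state = 0 + 0 − 1 = -1.

-1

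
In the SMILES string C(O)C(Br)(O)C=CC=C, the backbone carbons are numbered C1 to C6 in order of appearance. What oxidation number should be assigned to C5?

-1

C5 has one bond to C (0), a double bond to C (2×0 = 0), one bond to H (-1).
Oxidation state = 0 + 0 − 1 = -1.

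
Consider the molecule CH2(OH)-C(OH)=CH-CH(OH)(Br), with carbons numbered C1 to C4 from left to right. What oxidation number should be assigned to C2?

+1

C2 has one bond to C (0), a double bond to C (2×0 = 0), one bond to O (+1).
Oxidation state = 0 + 0 + 1 = +1.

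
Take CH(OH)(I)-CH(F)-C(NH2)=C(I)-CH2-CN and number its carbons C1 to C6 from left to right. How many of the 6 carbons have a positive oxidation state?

4

Bonds to more-electronegative neighbours contribute +1 each, bonds to H or metals contribute −1 each, and C–C bonds contribute 0. Tallying each carbon:
C1: 1C, 1H, 1O, 1I → 0 − 1 + 1 + 1 = +1
C2: 2C, 1H, 1F → 0 − 1 + 1 = 0
C3: 3C, 1N → 0 + 1 = +1
C4: 3C, 1I → 0 + 1 = +1
C5: 2C, 2H → 0 − 2 = -2
C6: 1C, 3N → 0 + 3 = +3
4 carbons (C1, C3, C4, C6) meet the condition.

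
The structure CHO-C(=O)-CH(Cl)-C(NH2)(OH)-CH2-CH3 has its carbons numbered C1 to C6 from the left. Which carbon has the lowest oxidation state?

C6

Assign +1 per bond to O/N/halogen, −1 per bond to H or an electropositive element, and 0 per bond to carbon. Tallying each carbon:
C1: 1C, 1H, 2O → 0 − 1 + 2 = +1
C2: 2C, 2O → 0 + 2 = +2
C3: 2C, 1H, 1Cl → 0 − 1 + 1 = 0
C4: 2C, 1O, 1N → 0 + 1 + 1 = +2
C5: 2C, 2H → 0 − 2 = -2
C6: 1C, 3H → 0 − 3 = -3
The most reduced carbon is C6 at -3.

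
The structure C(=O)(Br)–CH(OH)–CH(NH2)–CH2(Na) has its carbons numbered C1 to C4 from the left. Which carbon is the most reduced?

C4

Tallying each carbon's bonds:
C1: 1C, 2O, 1Br → 0 + 2 + 1 = +3
C2: 2C, 1H, 1O → 0 − 1 + 1 = 0
C3: 2C, 1H, 1N → 0 − 1 + 1 = 0
C4: 1C, 2H, 1Na → 0 − 2 − 1 = -3
The most reduced carbon is C4 at -3.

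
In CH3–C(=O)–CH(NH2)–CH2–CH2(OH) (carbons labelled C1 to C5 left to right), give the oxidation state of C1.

Bonds to more-electronegative neighbours contribute +1 each, bonds to H or metals contribute −1 each, and C–C bonds contribute 0.
C1 has one bond to C (0), one bond to H (-1), one bond to H (-1), one bond to H (-1).
Oxidation state = 0 − 1 − 1 − 1 = -3.

-3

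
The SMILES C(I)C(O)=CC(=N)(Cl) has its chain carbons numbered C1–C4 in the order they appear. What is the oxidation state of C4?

Assign +1 per bond to O/N/halogen, −1 per bond to H or an electropositive element, and 0 per bond to carbon.
C4 has one bond to C (0), a double bond to N (2×+1 = +2), one bond to Cl (+1).
Oxidation state = 0 + 2 + 1 = +3.

+3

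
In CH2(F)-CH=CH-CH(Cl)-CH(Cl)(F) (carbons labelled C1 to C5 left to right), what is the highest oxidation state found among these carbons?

Tallying each carbon's bonds:
C1: 1C, 2H, 1F → 0 − 2 + 1 = -1
C2: 3C, 1H → 0 − 1 = -1
C3: 3C, 1H → 0 − 1 = -1
C4: 2C, 1H, 1Cl → 0 − 1 + 1 = 0
C5: 1C, 1H, 1F, 1Cl → 0 − 1 + 1 + 1 = +1
The highest value is +1.

+1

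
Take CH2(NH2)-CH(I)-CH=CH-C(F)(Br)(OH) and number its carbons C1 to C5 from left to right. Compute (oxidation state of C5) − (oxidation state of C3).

+4

C5: 1C, 1O, 1F, 1Br → 0 + 1 + 1 + 1 = +3
C3: 3C, 1H → 0 − 1 = -1
Difference: +3 − (-1) = +4.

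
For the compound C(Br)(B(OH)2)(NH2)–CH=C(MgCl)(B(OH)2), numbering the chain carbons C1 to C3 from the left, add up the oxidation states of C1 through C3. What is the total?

-2

Tallying each carbon's bonds:
C1: 1C, 1N, 1Br, 1B → 0 + 1 + 1 − 1 = +1
C2: 3C, 1H → 0 − 1 = -1
C3: 2C, 1Mg, 1B → 0 − 1 − 1 = -2
Sum = +1 − 1 − 2 = -2.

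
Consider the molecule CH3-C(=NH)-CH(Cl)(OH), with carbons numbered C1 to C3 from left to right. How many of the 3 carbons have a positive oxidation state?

Bonds to more-electronegative neighbours contribute +1 each, bonds to H or metals contribute −1 each, and C–C bonds contribute 0. Tallying each carbon:
C1: 1C, 3H → 0 − 3 = -3
C2: 2C, 2N → 0 + 2 = +2
C3: 1C, 1H, 1O, 1Cl → 0 − 1 + 1 + 1 = +1
2 carbons (C2, C3) meet the condition.

2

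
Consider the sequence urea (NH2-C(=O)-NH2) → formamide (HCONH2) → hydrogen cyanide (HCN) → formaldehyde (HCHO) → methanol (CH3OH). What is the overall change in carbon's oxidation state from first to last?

-6

Carbon oxidation states along the series — urea: +4, formamide: +2, hydrogen cyanide: +2, formaldehyde: 0, methanol: -2.
Net change = -2 − (+4) = -6.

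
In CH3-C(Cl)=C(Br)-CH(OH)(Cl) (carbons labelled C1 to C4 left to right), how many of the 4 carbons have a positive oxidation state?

3

Bonds to more-electronegative neighbours contribute +1 each, bonds to H or metals contribute −1 each, and C–C bonds contribute 0. Tallying each carbon:
C1: 1C, 3H → 0 − 3 = -3
C2: 3C, 1Cl → 0 + 1 = +1
C3: 3C, 1Br → 0 + 1 = +1
C4: 1C, 1H, 1O, 1Cl → 0 − 1 + 1 + 1 = +1
3 carbons (C2, C3, C4) meet the condition.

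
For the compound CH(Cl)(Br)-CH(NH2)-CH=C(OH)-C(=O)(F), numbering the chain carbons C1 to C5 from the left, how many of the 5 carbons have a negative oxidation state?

1

Bonds to more-electronegative neighbours contribute +1 each, bonds to H or metals contribute −1 each, and C–C bonds contribute 0. Tallying each carbon:
C1: 1C, 1H, 1Cl, 1Br → 0 − 1 + 1 + 1 = +1
C2: 2C, 1H, 1N → 0 − 1 + 1 = 0
C3: 3C, 1H → 0 − 1 = -1
C4: 3C, 1O → 0 + 1 = +1
C5: 1C, 2O, 1F → 0 + 2 + 1 = +3
1 carbon (C3) meets the condition.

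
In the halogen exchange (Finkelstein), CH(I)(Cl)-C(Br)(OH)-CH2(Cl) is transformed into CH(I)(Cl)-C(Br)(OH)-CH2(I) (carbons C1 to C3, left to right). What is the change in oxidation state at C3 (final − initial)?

Before: C3 has 1 bond to C, 2 bonds to H, 1 bond to Cl → oxidation state -1.
After: C3 has 1 bond to C, 2 bonds to H, 1 bond to I → oxidation state -1.
Δ = -1 − (-1) = 0, so no net redox change at C3.

0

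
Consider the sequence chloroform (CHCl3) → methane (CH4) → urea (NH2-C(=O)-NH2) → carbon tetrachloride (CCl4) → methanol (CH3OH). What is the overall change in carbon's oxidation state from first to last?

Carbon oxidation states along the series — chloroform: +2, methane: -4, urea: +4, carbon tetrachloride: +4, methanol: -2.
Net change = -2 − (+2) = -4.

-4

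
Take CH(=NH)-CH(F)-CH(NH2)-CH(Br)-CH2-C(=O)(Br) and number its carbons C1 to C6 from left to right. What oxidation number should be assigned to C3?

Count +1 for every bond to an atom more electronegative than carbon and −1 for every bond to one less electronegative; C–C bonds are 0.
C3 has one bond to C (0), one bond to C (0), one bond to H (-1), one bond to N (+1).
Oxidation state = 0 + 0 − 1 + 1 = 0.

0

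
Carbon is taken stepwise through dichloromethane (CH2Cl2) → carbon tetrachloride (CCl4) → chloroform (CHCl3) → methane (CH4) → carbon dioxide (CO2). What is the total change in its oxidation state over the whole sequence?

+4

Carbon oxidation states along the series — dichloromethane: 0, carbon tetrachloride: +4, chloroform: +2, methane: -4, carbon dioxide: +4.
Net change = +4 − (0) = +4.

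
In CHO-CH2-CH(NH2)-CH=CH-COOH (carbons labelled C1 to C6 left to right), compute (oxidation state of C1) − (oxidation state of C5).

C1: 1C, 1H, 2O → 0 − 1 + 2 = +1
C5: 3C, 1H → 0 − 1 = -1
Difference: +1 − (-1) = +2.

+2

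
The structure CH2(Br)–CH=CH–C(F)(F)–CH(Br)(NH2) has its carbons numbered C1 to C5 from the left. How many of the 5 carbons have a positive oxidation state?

Assign +1 per bond to O/N/halogen, −1 per bond to H or an electropositive element, and 0 per bond to carbon. Tallying each carbon:
C1: 1C, 2H, 1Br → 0 − 2 + 1 = -1
C2: 3C, 1H → 0 − 1 = -1
C3: 3C, 1H → 0 − 1 = -1
C4: 2C, 2F → 0 + 2 = +2
C5: 1C, 1H, 1N, 1Br → 0 − 1 + 1 + 1 = +1
2 carbons (C4, C5) meet the condition.

2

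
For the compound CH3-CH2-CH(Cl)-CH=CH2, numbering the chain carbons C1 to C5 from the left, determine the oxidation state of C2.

-2

Bonds to more-electronegative neighbours contribute +1 each, bonds to H or metals contribute −1 each, and C–C bonds contribute 0.
C2 has one bond to C (0), one bond to C (0), one bond to H (-1), one bond to H (-1).
Oxidation state = 0 + 0 − 1 − 1 = -2.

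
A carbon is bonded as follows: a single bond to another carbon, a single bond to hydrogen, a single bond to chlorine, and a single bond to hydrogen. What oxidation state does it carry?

-1

The carbon has one bond to C (0), one bond to H (-1), one bond to H (-1), one bond to Cl (+1).
Oxidation state = 0 − 1 − 1 + 1 = -1.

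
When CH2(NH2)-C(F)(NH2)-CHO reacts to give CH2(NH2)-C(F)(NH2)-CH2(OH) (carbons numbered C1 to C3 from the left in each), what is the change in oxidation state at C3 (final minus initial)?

Before: C3 has 1 bond to C, 1 bond to H, 2 bonds to O → oxidation state +1.
After: C3 has 1 bond to C, 2 bonds to H, 1 bond to O → oxidation state -1.
Δ = -1 − (+1) = -2, so this is a reduction at C3.

-2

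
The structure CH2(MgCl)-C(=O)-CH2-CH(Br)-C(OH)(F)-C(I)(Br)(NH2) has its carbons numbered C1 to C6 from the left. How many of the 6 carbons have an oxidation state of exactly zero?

Tallying each carbon's bonds:
C1: 1C, 2H, 1Mg → 0 − 2 − 1 = -3
C2: 2C, 2O → 0 + 2 = +2
C3: 2C, 2H → 0 − 2 = -2
C4: 2C, 1H, 1Br → 0 − 1 + 1 = 0
C5: 2C, 1O, 1F → 0 + 1 + 1 = +2
C6: 1C, 1N, 1Br, 1I → 0 + 1 + 1 + 1 = +3
1 carbon (C4) meets the condition.

1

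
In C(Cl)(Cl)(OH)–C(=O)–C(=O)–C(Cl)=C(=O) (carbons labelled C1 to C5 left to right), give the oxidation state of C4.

+1

C4 has one bond to C (0), a double bond to C (2×0 = 0), one bond to Cl (+1).
Oxidation state = 0 + 0 + 1 = +1.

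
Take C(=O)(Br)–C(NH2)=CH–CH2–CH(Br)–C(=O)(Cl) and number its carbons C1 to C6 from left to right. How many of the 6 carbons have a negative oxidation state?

2

Tallying each carbon's bonds:
C1: 1C, 2O, 1Br → 0 + 2 + 1 = +3
C2: 3C, 1N → 0 + 1 = +1
C3: 3C, 1H → 0 − 1 = -1
C4: 2C, 2H → 0 − 2 = -2
C5: 2C, 1H, 1Br → 0 − 1 + 1 = 0
C6: 1C, 2O, 1Cl → 0 + 2 + 1 = +3
2 carbons (C3, C4) meet the condition.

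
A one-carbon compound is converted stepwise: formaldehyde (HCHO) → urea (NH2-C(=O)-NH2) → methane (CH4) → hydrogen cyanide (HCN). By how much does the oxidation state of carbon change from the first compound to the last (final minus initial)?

+2

Carbon oxidation states along the series — formaldehyde: 0, urea: +4, methane: -4, hydrogen cyanide: +2.
Net change = +2 − (0) = +2.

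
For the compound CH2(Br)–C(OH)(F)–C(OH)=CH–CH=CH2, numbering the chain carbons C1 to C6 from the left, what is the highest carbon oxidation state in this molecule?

Each bond to a more electronegative atom (O, N, halogen) counts +1, each bond to a less electronegative atom (H, metal, B, Si) counts −1, and each C–C bond counts 0. Tallying each carbon:
C1: 1C, 2H, 1Br → 0 − 2 + 1 = -1
C2: 2C, 1O, 1F → 0 + 1 + 1 = +2
C3: 3C, 1O → 0 + 1 = +1
C4: 3C, 1H → 0 − 1 = -1
C5: 3C, 1H → 0 − 1 = -1
C6: 2C, 2H → 0 − 2 = -2
The highest value is +2.

+2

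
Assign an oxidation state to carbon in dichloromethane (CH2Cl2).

Bonds to more-electronegative neighbours contribute +1 each, bonds to H or metals contribute −1 each, and C–C bonds contribute 0.
The carbon has one bond to H (-1), one bond to H (-1), one bond to Cl (+1), one bond to Cl (+1).
Oxidation state = -1 − 1 + 1 + 1 = 0.

0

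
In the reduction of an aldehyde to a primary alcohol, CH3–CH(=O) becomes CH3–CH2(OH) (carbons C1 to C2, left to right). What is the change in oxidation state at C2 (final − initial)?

Before: C2 has 1 bond to C, 1 bond to H, 2 bonds to O → oxidation state +1.
After: C2 has 1 bond to C, 2 bonds to H, 1 bond to O → oxidation state -1.
Δ = -1 − (+1) = -2, so this is a reduction at C2.

-2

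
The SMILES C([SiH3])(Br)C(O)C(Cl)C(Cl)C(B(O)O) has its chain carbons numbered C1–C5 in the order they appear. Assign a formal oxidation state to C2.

Each bond to a more electronegative atom (O, N, halogen) counts +1, each bond to a less electronegative atom (H, metal, B, Si) counts −1, and each C–C bond counts 0.
C2 has one bond to C (0), one bond to C (0), one bond to H (-1), one bond to O (+1).
Oxidation state = 0 + 0 − 1 + 1 = 0.

0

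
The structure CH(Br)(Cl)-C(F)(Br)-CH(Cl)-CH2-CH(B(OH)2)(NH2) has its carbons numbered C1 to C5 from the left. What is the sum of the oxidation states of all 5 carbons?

Bonds to more-electronegative neighbours contribute +1 each, bonds to H or metals contribute −1 each, and C–C bonds contribute 0. Tallying each carbon:
C1: 1C, 1H, 1Cl, 1Br → 0 − 1 + 1 + 1 = +1
C2: 2C, 1F, 1Br → 0 + 1 + 1 = +2
C3: 2C, 1H, 1Cl → 0 − 1 + 1 = 0
C4: 2C, 2H → 0 − 2 = -2
C5: 1C, 1H, 1N, 1B → 0 − 1 + 1 − 1 = -1
Sum = +1 + 2 + 0 − 2 − 1 = 0.

0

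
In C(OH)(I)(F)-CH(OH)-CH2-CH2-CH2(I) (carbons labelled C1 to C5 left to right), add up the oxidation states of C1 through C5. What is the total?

-2

Bonds to more-electronegative neighbours contribute +1 each, bonds to H or metals contribute −1 each, and C–C bonds contribute 0. Tallying each carbon:
C1: 1C, 1O, 1F, 1I → 0 + 1 + 1 + 1 = +3
C2: 2C, 1H, 1O → 0 − 1 + 1 = 0
C3: 2C, 2H → 0 − 2 = -2
C4: 2C, 2H → 0 − 2 = -2
C5: 1C, 2H, 1I → 0 − 2 + 1 = -1
Sum = +3 + 0 − 2 − 2 − 1 = -2.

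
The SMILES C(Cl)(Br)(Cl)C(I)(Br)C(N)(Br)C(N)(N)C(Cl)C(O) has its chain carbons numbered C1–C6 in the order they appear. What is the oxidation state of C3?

+2

C3 has one bond to C (0), one bond to C (0), one bond to N (+1), one bond to Br (+1).
Oxidation state = 0 + 0 + 1 + 1 = +2.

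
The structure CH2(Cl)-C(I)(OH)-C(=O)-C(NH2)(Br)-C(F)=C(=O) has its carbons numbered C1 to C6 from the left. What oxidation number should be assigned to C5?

C5 has one bond to C (0), a double bond to C (2×0 = 0), one bond to F (+1).
Oxidation state = 0 + 0 + 1 = +1.

+1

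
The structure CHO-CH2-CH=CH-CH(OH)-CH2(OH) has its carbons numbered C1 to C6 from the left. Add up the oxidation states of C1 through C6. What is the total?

-4

Count +1 for every bond to an atom more electronegative than carbon and −1 for every bond to one less electronegative; C–C bonds are 0. Tallying each carbon:
C1: 1C, 1H, 2O → 0 − 1 + 2 = +1
C2: 2C, 2H → 0 − 2 = -2
C3: 3C, 1H → 0 − 1 = -1
C4: 3C, 1H → 0 − 1 = -1
C5: 2C, 1H, 1O → 0 − 1 + 1 = 0
C6: 1C, 2H, 1O → 0 − 2 + 1 = -1
Sum = +1 − 2 − 1 − 1 + 0 − 1 = -4.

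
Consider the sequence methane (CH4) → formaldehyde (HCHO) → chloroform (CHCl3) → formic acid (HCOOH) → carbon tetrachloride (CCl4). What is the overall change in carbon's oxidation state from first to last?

Carbon oxidation states along the series — methane: -4, formaldehyde: 0, chloroform: +2, formic acid: +2, carbon tetrachloride: +4.
Net change = +4 − (-4) = +8.

+8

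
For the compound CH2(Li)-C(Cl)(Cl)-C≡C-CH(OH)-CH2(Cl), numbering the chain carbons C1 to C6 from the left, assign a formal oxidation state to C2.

C2 has one bond to C (0), one bond to C (0), one bond to Cl (+1), one bond to Cl (+1).
Oxidation state = 0 + 0 + 1 + 1 = +2.

+2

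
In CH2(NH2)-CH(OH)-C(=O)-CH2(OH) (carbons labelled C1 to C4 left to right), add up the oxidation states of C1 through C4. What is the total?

Assign +1 per bond to O/N/halogen, −1 per bond to H or an electropositive element, and 0 per bond to carbon. Tallying each carbon:
C1: 1C, 2H, 1N → 0 − 2 + 1 = -1
C2: 2C, 1H, 1O → 0 − 1 + 1 = 0
C3: 2C, 2O → 0 + 2 = +2
C4: 1C, 2H, 1O → 0 − 2 + 1 = -1
Sum = -1 + 0 + 2 − 1 = 0.

0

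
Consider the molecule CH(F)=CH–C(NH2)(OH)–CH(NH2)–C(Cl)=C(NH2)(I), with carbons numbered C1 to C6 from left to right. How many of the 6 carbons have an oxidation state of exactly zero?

2

Tallying each carbon's bonds:
C1: 2C, 1H, 1F → 0 − 1 + 1 = 0
C2: 3C, 1H → 0 − 1 = -1
C3: 2C, 1O, 1N → 0 + 1 + 1 = +2
C4: 2C, 1H, 1N → 0 − 1 + 1 = 0
C5: 3C, 1Cl → 0 + 1 = +1
C6: 2C, 1N, 1I → 0 + 1 + 1 = +2
2 carbons (C1, C4) meet the condition.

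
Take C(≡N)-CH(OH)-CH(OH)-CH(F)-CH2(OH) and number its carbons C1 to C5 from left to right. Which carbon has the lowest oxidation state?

Count +1 for every bond to an atom more electronegative than carbon and −1 for every bond to one less electronegative; C–C bonds are 0. Tallying each carbon:
C1: 1C, 3N → 0 + 3 = +3
C2: 2C, 1H, 1O → 0 − 1 + 1 = 0
C3: 2C, 1H, 1O → 0 − 1 + 1 = 0
C4: 2C, 1H, 1F → 0 − 1 + 1 = 0
C5: 1C, 2H, 1O → 0 − 2 + 1 = -1
The most reduced carbon is C5 at -1.

C5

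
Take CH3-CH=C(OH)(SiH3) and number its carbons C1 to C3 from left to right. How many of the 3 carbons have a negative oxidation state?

Each bond to a more electronegative atom (O, N, halogen) counts +1, each bond to a less electronegative atom (H, metal, B, Si) counts −1, and each C–C bond counts 0. Tallying each carbon:
C1: 1C, 3H → 0 − 3 = -3
C2: 3C, 1H → 0 − 1 = -1
C3: 2C, 1O, 1Si → 0 + 1 − 1 = 0
2 carbons (C1, C2) meet the condition.

2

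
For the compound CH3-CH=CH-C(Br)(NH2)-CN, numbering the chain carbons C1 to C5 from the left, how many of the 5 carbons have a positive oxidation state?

2

Assign +1 per bond to O/N/halogen, −1 per bond to H or an electropositive element, and 0 per bond to carbon. Tallying each carbon:
C1: 1C, 3H → 0 − 3 = -3
C2: 3C, 1H → 0 − 1 = -1
C3: 3C, 1H → 0 − 1 = -1
C4: 2C, 1N, 1Br → 0 + 1 + 1 = +2
C5: 1C, 3N → 0 + 3 = +3
2 carbons (C4, C5) meet the condition.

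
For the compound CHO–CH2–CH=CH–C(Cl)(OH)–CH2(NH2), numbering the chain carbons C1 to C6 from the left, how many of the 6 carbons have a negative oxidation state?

4

Tallying each carbon's bonds:
C1: 1C, 1H, 2O → 0 − 1 + 2 = +1
C2: 2C, 2H → 0 − 2 = -2
C3: 3C, 1H → 0 − 1 = -1
C4: 3C, 1H → 0 − 1 = -1
C5: 2C, 1O, 1Cl → 0 + 1 + 1 = +2
C6: 1C, 2H, 1N → 0 − 2 + 1 = -1
4 carbons (C2, C3, C4, C6) meet the condition.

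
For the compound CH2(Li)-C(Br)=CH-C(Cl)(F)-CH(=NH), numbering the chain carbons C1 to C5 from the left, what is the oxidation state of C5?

C5 has one bond to C (0), a double bond to N (2×+1 = +2), one bond to H (-1).
Oxidation state = 0 + 2 − 1 = +1.

+1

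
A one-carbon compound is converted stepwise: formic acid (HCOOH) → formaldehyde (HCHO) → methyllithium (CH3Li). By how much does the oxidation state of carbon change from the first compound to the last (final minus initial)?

Carbon oxidation states along the series — formic acid: +2, formaldehyde: 0, methyllithium: -4.
Net change = -4 − (+2) = -6.

-6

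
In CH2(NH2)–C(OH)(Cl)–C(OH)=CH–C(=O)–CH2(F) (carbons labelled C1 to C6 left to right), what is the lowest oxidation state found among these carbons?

-1

Tallying each carbon's bonds:
C1: 1C, 2H, 1N → 0 − 2 + 1 = -1
C2: 2C, 1O, 1Cl → 0 + 1 + 1 = +2
C3: 3C, 1O → 0 + 1 = +1
C4: 3C, 1H → 0 − 1 = -1
C5: 2C, 2O → 0 + 2 = +2
C6: 1C, 2H, 1F → 0 − 2 + 1 = -1
The lowest value is -1.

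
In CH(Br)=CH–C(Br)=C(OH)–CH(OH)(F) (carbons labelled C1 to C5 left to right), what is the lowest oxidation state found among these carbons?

-1

Each bond to a more electronegative atom (O, N, halogen) counts +1, each bond to a less electronegative atom (H, metal, B, Si) counts −1, and each C–C bond counts 0. Tallying each carbon:
C1: 2C, 1H, 1Br → 0 − 1 + 1 = 0
C2: 3C, 1H → 0 − 1 = -1
C3: 3C, 1Br → 0 + 1 = +1
C4: 3C, 1O → 0 + 1 = +1
C5: 1C, 1H, 1O, 1F → 0 − 1 + 1 + 1 = +1
The lowest value is -1.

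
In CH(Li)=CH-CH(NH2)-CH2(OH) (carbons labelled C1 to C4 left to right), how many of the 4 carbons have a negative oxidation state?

3

Bonds to more-electronegative neighbours contribute +1 each, bonds to H or metals contribute −1 each, and C–C bonds contribute 0. Tallying each carbon:
C1: 2C, 1H, 1Li → 0 − 1 − 1 = -2
C2: 3C, 1H → 0 − 1 = -1
C3: 2C, 1H, 1N → 0 − 1 + 1 = 0
C4: 1C, 2H, 1O → 0 − 2 + 1 = -1
3 carbons (C1, C2, C4) meet the condition.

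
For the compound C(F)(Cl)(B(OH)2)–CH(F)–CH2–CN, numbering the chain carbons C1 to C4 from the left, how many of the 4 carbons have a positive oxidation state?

2

Bonds to more-electronegative neighbours contribute +1 each, bonds to H or metals contribute −1 each, and C–C bonds contribute 0. Tallying each carbon:
C1: 1C, 1F, 1Cl, 1B → 0 + 1 + 1 − 1 = +1
C2: 2C, 1H, 1F → 0 − 1 + 1 = 0
C3: 2C, 2H → 0 − 2 = -2
C4: 1C, 3N → 0 + 3 = +3
2 carbons (C1, C4) meet the condition.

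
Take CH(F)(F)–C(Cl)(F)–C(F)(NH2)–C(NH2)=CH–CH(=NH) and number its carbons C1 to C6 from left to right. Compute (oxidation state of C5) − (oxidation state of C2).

-3

C5: 3C, 1H → 0 − 1 = -1
C2: 2C, 1F, 1Cl → 0 + 1 + 1 = +2
Difference: -1 − (+2) = -3.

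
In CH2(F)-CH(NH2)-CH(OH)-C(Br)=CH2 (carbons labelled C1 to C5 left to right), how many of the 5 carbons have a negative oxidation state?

2

Count +1 for every bond to an atom more electronegative than carbon and −1 for every bond to one less electronegative; C–C bonds are 0. Tallying each carbon:
C1: 1C, 2H, 1F → 0 − 2 + 1 = -1
C2: 2C, 1H, 1N → 0 − 1 + 1 = 0
C3: 2C, 1H, 1O → 0 − 1 + 1 = 0
C4: 3C, 1Br → 0 + 1 = +1
C5: 2C, 2H → 0 − 2 = -2
2 carbons (C1, C5) meet the condition.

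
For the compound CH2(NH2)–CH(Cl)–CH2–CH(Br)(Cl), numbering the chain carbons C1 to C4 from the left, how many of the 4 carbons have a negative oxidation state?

2

Bonds to more-electronegative neighbours contribute +1 each, bonds to H or metals contribute −1 each, and C–C bonds contribute 0. Tallying each carbon:
C1: 1C, 2H, 1N → 0 − 2 + 1 = -1
C2: 2C, 1H, 1Cl → 0 − 1 + 1 = 0
C3: 2C, 2H → 0 − 2 = -2
C4: 1C, 1H, 1Cl, 1Br → 0 − 1 + 1 + 1 = +1
2 carbons (C1, C3) meet the condition.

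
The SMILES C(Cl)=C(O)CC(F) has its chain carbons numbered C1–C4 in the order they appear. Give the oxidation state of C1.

0

C1 has a double bond to C (2×0 = 0), one bond to Cl (+1), one bond to H (-1).
Oxidation state = 0 + 1 − 1 = 0.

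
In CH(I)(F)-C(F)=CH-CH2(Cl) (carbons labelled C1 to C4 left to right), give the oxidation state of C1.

Bonds to more-electronegative neighbours contribute +1 each, bonds to H or metals contribute −1 each, and C–C bonds contribute 0.
C1 has one bond to C (0), one bond to I (+1), one bond to F (+1), one bond to H (-1).
Oxidation state = 0 + 1 + 1 − 1 = +1.

+1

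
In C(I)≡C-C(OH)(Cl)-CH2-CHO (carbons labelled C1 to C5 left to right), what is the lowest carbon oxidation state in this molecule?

-2

Assign +1 per bond to O/N/halogen, −1 per bond to H or an electropositive element, and 0 per bond to carbon. Tallying each carbon:
C1: 3C, 1I → 0 + 1 = +1
C2: 4C → 0 = 0
C3: 2C, 1O, 1Cl → 0 + 1 + 1 = +2
C4: 2C, 2H → 0 − 2 = -2
C5: 1C, 1H, 2O → 0 − 1 + 2 = +1
The lowest value is -2.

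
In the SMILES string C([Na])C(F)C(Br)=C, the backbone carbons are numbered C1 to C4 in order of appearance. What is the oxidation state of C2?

Assign +1 per bond to O/N/halogen, −1 per bond to H or an electropositive element, and 0 per bond to carbon.
C2 has one bond to C (0), one bond to C (0), one bond to H (-1), one bond to F (+1).
Oxidation state = 0 + 0 − 1 + 1 = 0.

0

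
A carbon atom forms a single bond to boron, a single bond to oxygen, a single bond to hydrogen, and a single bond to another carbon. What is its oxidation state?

Count +1 for every bond to an atom more electronegative than carbon and −1 for every bond to one less electronegative; C–C bonds are 0.
The carbon has one bond to C (0), one bond to O (+1), one bond to H (-1), one bond to B (-1).
Oxidation state = 0 + 1 − 1 − 1 = -1.

-1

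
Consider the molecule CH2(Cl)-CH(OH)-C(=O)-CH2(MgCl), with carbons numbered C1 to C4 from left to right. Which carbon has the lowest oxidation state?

Assign +1 per bond to O/N/halogen, −1 per bond to H or an electropositive element, and 0 per bond to carbon. Tallying each carbon:
C1: 1C, 2H, 1Cl → 0 − 2 + 1 = -1
C2: 2C, 1H, 1O → 0 − 1 + 1 = 0
C3: 2C, 2O → 0 + 2 = +2
C4: 1C, 2H, 1Mg → 0 − 2 − 1 = -3
The most reduced carbon is C4 at -3.

C4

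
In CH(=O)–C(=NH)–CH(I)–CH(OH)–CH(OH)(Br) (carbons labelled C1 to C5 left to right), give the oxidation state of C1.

+1

Each bond to a more electronegative atom (O, N, halogen) counts +1, each bond to a less electronegative atom (H, metal, B, Si) counts −1, and each C–C bond counts 0.
C1 has one bond to C (0), one bond to H (-1), a double bond to O (2×+1 = +2).
Oxidation state = 0 − 1 + 2 = +1.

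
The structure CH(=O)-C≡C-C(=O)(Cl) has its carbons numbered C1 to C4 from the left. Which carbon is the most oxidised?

Assign +1 per bond to O/N/halogen, −1 per bond to H or an electropositive element, and 0 per bond to carbon. Tallying each carbon:
C1: 1C, 1H, 2O → 0 − 1 + 2 = +1
C2: 4C → 0 = 0
C3: 4C → 0 = 0
C4: 1C, 2O, 1Cl → 0 + 2 + 1 = +3
The most oxidised carbon is C4 at +3.

C4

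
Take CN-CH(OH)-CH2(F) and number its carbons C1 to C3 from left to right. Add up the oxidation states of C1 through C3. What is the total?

Tallying each carbon's bonds:
C1: 1C, 3N → 0 + 3 = +3
C2: 2C, 1H, 1O → 0 − 1 + 1 = 0
C3: 1C, 2H, 1F → 0 − 2 + 1 = -1
Sum = +3 + 0 − 1 = +2.

+2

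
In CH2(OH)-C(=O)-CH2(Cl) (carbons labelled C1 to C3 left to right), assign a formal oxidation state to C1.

-1

C1 has one bond to C (0), one bond to H (-1), one bond to H (-1), one bond to O (+1).
Oxidation state = 0 − 1 − 1 + 1 = -1.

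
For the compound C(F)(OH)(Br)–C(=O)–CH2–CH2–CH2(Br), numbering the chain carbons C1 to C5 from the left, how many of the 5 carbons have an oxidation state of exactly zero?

0

Tallying each carbon's bonds:
C1: 1C, 1O, 1F, 1Br → 0 + 1 + 1 + 1 = +3
C2: 2C, 2O → 0 + 2 = +2
C3: 2C, 2H → 0 − 2 = -2
C4: 2C, 2H → 0 − 2 = -2
C5: 1C, 2H, 1Br → 0 − 2 + 1 = -1
0 carbons meet the condition.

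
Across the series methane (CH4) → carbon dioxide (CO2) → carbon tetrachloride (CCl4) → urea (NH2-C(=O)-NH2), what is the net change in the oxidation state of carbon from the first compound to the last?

Carbon oxidation states along the series — methane: -4, carbon dioxide: +4, carbon tetrachloride: +4, urea: +4.
Net change = +4 − (-4) = +8.

+8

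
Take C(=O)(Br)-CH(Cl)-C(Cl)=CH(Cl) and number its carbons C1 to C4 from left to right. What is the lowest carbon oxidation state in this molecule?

0

Count +1 for every bond to an atom more electronegative than carbon and −1 for every bond to one less electronegative; C–C bonds are 0. Tallying each carbon:
C1: 1C, 2O, 1Br → 0 + 2 + 1 = +3
C2: 2C, 1H, 1Cl → 0 − 1 + 1 = 0
C3: 3C, 1Cl → 0 + 1 = +1
C4: 2C, 1H, 1Cl → 0 − 1 + 1 = 0
The lowest value is 0.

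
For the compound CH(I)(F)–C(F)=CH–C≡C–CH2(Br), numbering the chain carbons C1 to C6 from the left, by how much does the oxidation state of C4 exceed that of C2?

-1

C4: 4C → 0 = 0
C2: 3C, 1F → 0 + 1 = +1
Difference: 0 − (+1) = -1.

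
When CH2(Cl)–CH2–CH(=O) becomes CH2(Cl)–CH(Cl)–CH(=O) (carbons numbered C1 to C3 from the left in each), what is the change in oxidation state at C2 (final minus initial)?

Before: C2 has 2 bonds to C, 2 bonds to H → oxidation state -2.
After: C2 has 2 bonds to C, 1 bond to H, 1 bond to Cl → oxidation state 0.
Δ = 0 − (-2) = +2, so this is an oxidation at C2.

+2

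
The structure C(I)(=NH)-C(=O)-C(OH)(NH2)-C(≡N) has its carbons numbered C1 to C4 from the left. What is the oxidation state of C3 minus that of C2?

C3: 2C, 1O, 1N → 0 + 1 + 1 = +2
C2: 2C, 2O → 0 + 2 = +2
Difference: +2 − (+2) = 0.

0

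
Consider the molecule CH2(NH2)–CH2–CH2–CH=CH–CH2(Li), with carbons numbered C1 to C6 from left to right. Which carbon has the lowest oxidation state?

Bonds to more-electronegative neighbours contribute +1 each, bonds to H or metals contribute −1 each, and C–C bonds contribute 0. Tallying each carbon:
C1: 1C, 2H, 1N → 0 − 2 + 1 = -1
C2: 2C, 2H → 0 − 2 = -2
C3: 2C, 2H → 0 − 2 = -2
C4: 3C, 1H → 0 − 1 = -1
C5: 3C, 1H → 0 − 1 = -1
C6: 1C, 2H, 1Li → 0 − 2 − 1 = -3
The most reduced carbon is C6 at -3.

C6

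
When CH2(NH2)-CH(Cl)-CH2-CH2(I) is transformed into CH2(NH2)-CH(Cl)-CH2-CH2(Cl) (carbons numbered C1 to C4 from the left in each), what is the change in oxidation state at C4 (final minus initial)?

0

Before: C4 has 1 bond to C, 2 bonds to H, 1 bond to I → oxidation state -1.
After: C4 has 1 bond to C, 2 bonds to H, 1 bond to Cl → oxidation state -1.
Δ = -1 − (-1) = 0, so no net redox change at C4.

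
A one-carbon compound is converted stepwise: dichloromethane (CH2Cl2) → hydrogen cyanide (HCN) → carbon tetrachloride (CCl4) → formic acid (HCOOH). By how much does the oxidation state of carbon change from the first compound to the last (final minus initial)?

+2

Carbon oxidation states along the series — dichloromethane: 0, hydrogen cyanide: +2, carbon tetrachloride: +4, formic acid: +2.
Net change = +2 − (0) = +2.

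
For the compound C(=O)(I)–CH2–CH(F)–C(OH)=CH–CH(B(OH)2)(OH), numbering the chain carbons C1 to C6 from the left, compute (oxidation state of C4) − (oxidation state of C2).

C4: 3C, 1O → 0 + 1 = +1
C2: 2C, 2H → 0 − 2 = -2
Difference: +1 − (-2) = +3.

+3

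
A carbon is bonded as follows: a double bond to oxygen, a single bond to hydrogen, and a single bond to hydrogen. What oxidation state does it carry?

0

Assign +1 per bond to O/N/halogen, −1 per bond to H or an electropositive element, and 0 per bond to carbon.
The carbon has a double bond to O (2×+1 = +2), one bond to H (-1), one bond to H (-1).
Oxidation state = +2 − 1 − 1 = 0.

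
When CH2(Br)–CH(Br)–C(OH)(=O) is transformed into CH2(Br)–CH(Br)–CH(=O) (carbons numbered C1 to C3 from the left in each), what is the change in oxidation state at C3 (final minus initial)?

-2

Before: C3 has 1 bond to C, 3 bonds to O → oxidation state +3.
After: C3 has 1 bond to C, 1 bond to H, 2 bonds to O → oxidation state +1.
Δ = +1 − (+3) = -2, so this is a reduction at C3.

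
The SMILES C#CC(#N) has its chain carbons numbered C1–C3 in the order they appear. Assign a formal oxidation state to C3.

+3

Assign +1 per bond to O/N/halogen, −1 per bond to H or an electropositive element, and 0 per bond to carbon.
C3 has one bond to C (0), a triple bond to N (3×+1 = +3).
Oxidation state = 0 + 3 = +3.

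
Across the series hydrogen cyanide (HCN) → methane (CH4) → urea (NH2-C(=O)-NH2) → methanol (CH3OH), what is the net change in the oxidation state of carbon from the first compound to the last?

Carbon oxidation states along the series — hydrogen cyanide: +2, methane: -4, urea: +4, methanol: -2.
Net change = -2 − (+2) = -4.

-4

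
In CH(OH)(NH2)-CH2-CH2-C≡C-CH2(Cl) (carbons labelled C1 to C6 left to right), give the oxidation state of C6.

-1

Each bond to a more electronegative atom (O, N, halogen) counts +1, each bond to a less electronegative atom (H, metal, B, Si) counts −1, and each C–C bond counts 0.
C6 has one bond to C (0), one bond to H (-1), one bond to Cl (+1), one bond to H (-1).
Oxidation state = 0 − 1 + 1 − 1 = -1.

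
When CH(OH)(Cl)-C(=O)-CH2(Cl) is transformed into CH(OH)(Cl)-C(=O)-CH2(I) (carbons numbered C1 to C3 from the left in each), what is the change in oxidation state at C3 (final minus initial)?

0

Before: C3 has 1 bond to C, 2 bonds to H, 1 bond to Cl → oxidation state -1.
After: C3 has 1 bond to C, 2 bonds to H, 1 bond to I → oxidation state -1.
Δ = -1 − (-1) = 0, so no net redox change at C3.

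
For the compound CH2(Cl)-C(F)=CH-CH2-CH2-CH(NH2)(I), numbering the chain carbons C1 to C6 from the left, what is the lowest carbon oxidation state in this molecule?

Tallying each carbon's bonds:
C1: 1C, 2H, 1Cl → 0 − 2 + 1 = -1
C2: 3C, 1F → 0 + 1 = +1
C3: 3C, 1H → 0 − 1 = -1
C4: 2C, 2H → 0 − 2 = -2
C5: 2C, 2H → 0 − 2 = -2
C6: 1C, 1H, 1N, 1I → 0 − 1 + 1 + 1 = +1
The lowest value is -2.

-2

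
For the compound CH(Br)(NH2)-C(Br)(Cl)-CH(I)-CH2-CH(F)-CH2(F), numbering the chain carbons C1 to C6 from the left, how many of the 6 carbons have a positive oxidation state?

2

Tallying each carbon's bonds:
C1: 1C, 1H, 1N, 1Br → 0 − 1 + 1 + 1 = +1
C2: 2C, 1Cl, 1Br → 0 + 1 + 1 = +2
C3: 2C, 1H, 1I → 0 − 1 + 1 = 0
C4: 2C, 2H → 0 − 2 = -2
C5: 2C, 1H, 1F → 0 − 1 + 1 = 0
C6: 1C, 2H, 1F → 0 − 2 + 1 = -1
2 carbons (C1, C2) meet the condition.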